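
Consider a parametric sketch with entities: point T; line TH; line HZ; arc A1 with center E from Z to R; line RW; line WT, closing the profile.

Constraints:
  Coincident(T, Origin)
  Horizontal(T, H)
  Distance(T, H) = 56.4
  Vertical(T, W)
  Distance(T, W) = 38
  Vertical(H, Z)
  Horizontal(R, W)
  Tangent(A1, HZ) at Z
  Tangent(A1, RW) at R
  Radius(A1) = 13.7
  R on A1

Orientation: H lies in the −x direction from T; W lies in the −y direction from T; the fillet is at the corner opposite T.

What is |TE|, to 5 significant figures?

49.130

T is at the origin; T and H share the same y with |TH| = 56.4 and H on the −x side, so H = (-56.400, 0.0000). TW is vertical with |TW| = 38.0 and W on the −y side, so W = (0.0000, -38.000). The virtual corner opposite T is at (-56.400, -38.000). Tangency of A1 to HZ means the radius EZ is perpendicular to HZ and since A1 is tangent to RW there, ER ⟂ RW, with radius 13.7, so the center E sits 13.7 in from both sides at E = (-42.700, -24.300). Then |TE| = |E − T| = 49.130.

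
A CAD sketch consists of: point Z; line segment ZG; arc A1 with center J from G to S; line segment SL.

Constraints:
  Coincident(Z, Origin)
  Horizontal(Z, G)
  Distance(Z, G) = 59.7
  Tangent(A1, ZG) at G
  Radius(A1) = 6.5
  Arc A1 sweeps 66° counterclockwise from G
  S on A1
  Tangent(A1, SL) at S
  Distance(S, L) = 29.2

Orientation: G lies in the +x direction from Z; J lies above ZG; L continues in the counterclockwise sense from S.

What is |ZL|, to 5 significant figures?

83.311

On A1, G sits at bearing -90° from J; a 66° counterclockwise sweep puts S at bearing -24°, so S = J + 6.5·(cos -24°, sin -24°) = (65.638, 3.8562). A1 meets SL tangentially, so JS is at right angles to SL, so SL runs along (−sin -24°, cos -24°); with |SL| = 29.2, L = (77.515, 30.532). Then |ZL| = |L − Z| = 83.311.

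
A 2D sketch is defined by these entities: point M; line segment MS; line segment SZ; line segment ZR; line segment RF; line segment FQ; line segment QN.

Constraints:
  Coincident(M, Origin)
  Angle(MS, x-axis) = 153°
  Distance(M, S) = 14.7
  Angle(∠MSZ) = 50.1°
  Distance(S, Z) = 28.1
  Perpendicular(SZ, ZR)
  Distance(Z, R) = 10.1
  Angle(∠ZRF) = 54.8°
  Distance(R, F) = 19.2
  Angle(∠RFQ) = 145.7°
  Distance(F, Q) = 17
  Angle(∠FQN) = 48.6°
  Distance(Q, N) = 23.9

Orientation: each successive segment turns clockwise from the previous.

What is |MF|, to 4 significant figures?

12.60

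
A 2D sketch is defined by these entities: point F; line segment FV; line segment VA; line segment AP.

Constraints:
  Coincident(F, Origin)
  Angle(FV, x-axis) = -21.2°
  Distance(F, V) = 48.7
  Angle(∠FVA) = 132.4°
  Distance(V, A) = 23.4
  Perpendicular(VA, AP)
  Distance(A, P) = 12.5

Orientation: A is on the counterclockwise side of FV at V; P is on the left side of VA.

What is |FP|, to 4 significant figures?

60.94

F is at the origin; FV runs at -21.2° with length 48.7, so V = 48.7·(cos -21.2°, sin -21.2°) = (45.40, -17.61). ∠FVA = 132.4°, so VA runs at -21.2° + (180° − 132.4°) = 26.40° from the x-axis; with |VA| = 23.4, A = V + 23.4·(cos 26.40°, sin 26.40°) = (66.36, -7.207). VA is perpendicular to AP; with |AP| = 12.5 on the left of VA, P = A + 12.5·(-0.4446, 0.8957) = (60.81, 3.990). Then |FP| = |P − F| = 60.94.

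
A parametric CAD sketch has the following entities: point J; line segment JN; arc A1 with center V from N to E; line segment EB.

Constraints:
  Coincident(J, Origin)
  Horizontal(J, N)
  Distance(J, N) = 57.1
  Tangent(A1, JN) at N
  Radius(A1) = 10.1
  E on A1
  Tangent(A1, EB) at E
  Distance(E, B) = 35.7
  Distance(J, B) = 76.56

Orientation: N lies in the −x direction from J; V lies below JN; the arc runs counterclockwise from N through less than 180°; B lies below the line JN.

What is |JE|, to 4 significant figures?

68.09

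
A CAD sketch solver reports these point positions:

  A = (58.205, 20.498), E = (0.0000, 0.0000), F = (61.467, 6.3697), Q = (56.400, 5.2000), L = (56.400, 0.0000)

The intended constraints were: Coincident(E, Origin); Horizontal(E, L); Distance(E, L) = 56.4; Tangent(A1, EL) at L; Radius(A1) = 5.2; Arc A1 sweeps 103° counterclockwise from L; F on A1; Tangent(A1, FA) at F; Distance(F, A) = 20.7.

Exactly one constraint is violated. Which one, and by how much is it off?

Distance(F, A) = 20.7 — off by 6.20.

E = (0.00, 0.00) ✓; E.y = 0.00, L.y = 0.00 ✓; |EL| = 56.40 ✓; ∠(QL, LE) = 90.00° ✓; |QL| = 5.200 ✓; bearing(Q→F) − bearing(Q→L) = 103.0° ✓; |QF| = 5.200 ✓; ∠(QF, FA) = 90.00° ✓; |FA| = 14.50 ✗.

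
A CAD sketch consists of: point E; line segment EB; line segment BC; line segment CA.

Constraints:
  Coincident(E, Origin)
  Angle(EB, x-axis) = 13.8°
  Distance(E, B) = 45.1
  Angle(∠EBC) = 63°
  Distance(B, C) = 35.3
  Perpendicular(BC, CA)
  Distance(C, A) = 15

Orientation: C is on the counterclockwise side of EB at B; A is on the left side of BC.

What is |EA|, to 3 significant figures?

29.2

E is at the origin; EB runs at 13.8° with length 45.1, so B = 45.1·(cos 13.8°, sin 13.8°) = (43.8, 10.8). ∠EBC = 63.0°, so BC runs at 13.8° + (180° − 63.0°) = 131° from the x-axis; with |BC| = 35.3, C = B + 35.3·(cos 131°, sin 131°) = (20.7, 37.5). BC is perpendicular to CA; with |CA| = 15.0 on the left of BC, A = C + 15.0·(-0.757, -0.653) = (9.38, 27.7). Then |EA| = |A − E| = 29.2.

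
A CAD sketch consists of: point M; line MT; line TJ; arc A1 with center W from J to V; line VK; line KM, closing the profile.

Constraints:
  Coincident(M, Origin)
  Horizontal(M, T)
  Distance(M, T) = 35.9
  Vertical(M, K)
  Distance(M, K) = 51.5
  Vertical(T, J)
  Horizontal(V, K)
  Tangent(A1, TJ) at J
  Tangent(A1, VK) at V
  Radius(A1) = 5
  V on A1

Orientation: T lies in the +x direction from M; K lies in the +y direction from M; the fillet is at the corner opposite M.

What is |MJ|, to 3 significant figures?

58.7

M is at the origin; MT is horizontal with |MT| = 35.9 and T on the +x side, so T = (35.9, 0.00). MK is vertical with |MK| = 51.5 and K on the +y side, so K = (0.00, 51.5). The virtual corner opposite M is at (35.9, 51.5). Tangency of A1 to TJ means the radius WJ is perpendicular to TJ and since A1 is tangent to VK there, WV ⟂ VK, with radius 5.0, so the center W sits 5.0 in from both sides at W = (30.9, 46.5). That places the tangent points at J = (35.9, 46.5) on TJ and V = (30.9, 51.5) on VK. Then |MJ| = |J − M| = 58.7.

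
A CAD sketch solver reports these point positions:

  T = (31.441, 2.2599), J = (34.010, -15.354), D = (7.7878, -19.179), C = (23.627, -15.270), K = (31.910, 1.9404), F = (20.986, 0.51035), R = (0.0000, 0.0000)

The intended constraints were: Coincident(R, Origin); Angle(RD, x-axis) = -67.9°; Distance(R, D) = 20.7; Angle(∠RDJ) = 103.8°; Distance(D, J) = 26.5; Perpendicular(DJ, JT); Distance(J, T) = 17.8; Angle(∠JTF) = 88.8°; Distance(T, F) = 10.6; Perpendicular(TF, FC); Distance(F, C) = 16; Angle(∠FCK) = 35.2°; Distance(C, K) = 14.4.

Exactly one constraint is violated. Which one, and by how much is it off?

Distance(C, K) = 14.4 — off by 4.70.

R = (0.00, 0.00) ✓; RD at -67.90° ✓; |RD| = 20.70 ✓; ∠RDJ = 103.8° ✓; |DJ| = 26.50 ✓; ∠(DJ, JT) = 90.00° ✓; |JT| = 17.80 ✓; ∠JTF = 88.80° ✓; |TF| = 10.60 ✓; ∠(TF, FC) = 90.00° ✓; |FC| = 16.00 ✓; ∠FCK = 35.20° ✓; |CK| = 19.10 ✗.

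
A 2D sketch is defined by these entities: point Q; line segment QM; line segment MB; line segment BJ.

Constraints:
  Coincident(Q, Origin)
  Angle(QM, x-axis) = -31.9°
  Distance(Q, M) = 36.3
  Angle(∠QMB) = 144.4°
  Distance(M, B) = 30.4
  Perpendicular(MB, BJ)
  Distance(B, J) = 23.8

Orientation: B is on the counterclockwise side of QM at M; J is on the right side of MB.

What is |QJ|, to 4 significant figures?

74.89

Q is at the origin; QM runs at -31.9° with length 36.3, so M = 36.3·(cos -31.9°, sin -31.9°) = (30.82, -19.18). ∠QMB = 144.4°, so MB runs at -31.9° + (180° − 144.4°) = 3.700° from the x-axis; with |MB| = 30.4, B = M + 30.4·(cos 3.700°, sin 3.700°) = (61.15, -17.22). MB is perpendicular to BJ; with |BJ| = 23.8 on the right of MB, J = B + 23.8·(0.06453, -0.9979) = (62.69, -40.97). Then |QJ| = |J − Q| = 74.89.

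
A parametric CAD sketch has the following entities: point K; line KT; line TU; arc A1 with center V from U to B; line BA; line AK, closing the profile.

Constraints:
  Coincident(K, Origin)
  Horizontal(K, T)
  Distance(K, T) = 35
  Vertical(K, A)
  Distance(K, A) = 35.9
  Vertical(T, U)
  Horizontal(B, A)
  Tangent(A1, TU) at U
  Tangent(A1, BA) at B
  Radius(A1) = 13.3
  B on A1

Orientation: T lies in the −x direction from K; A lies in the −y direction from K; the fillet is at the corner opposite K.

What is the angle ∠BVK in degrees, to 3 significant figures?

136°

The virtual corner opposite K is at (-35.0, -35.9). Since A1 is tangent to TU there, VU ⟂ TU and tangency of A1 to BA means the radius VB is perpendicular to BA, with radius 13.3, so the center V sits 13.3 in from both sides at V = (-21.7, -22.6). That places the tangent points at U = (-35.0, -22.6) on TU and B = (-21.7, -35.9) on BA. Then cos ∠BVK = VB·VK / (|VB||VK|), giving 136°.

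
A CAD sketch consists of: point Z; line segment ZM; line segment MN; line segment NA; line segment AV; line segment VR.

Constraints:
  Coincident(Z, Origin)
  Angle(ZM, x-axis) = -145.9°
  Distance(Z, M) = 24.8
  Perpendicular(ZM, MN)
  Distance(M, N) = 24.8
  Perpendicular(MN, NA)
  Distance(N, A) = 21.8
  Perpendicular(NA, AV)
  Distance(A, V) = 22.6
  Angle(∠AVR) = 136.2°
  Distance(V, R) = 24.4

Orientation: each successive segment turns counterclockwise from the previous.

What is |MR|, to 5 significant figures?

16.175

Z is at the origin; ZM runs at -145.9° with length 24.8, so M = (-20.536, -13.904). ZM is perpendicular to MN, so MN runs at -55.900°; with |MN| = 24.8, N = (-6.6320, -34.440). MN is perpendicular to NA, so NA runs at 34.100°; with |NA| = 21.8, A = (11.420, -22.218). The perpendicularity gives AV at right angles to NA, so AV runs at 124.10°; with |AV| = 22.6, V = (-1.2508, -3.5036). ∠AVR = 136.2° gives VR at 167.90° from the x-axis; with |VR| = 24.4, R = (-25.109, 1.6110). Then |MR| = |R − M| = 16.175.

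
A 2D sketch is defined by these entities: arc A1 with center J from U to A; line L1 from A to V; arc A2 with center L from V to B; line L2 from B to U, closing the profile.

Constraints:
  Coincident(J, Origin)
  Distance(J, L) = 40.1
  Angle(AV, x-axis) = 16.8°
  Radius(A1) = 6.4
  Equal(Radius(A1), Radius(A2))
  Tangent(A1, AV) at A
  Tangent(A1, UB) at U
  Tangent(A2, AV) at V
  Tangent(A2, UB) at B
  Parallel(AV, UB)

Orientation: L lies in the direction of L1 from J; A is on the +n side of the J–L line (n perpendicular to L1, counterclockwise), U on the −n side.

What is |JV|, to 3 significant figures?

40.6

Tangency of A1 to both parallel lines with radius 6.4 puts A and U at J ± 6.4·n: A = (-1.85, 6.13), U = (1.85, -6.13). Equal radii place V and B the same way about L: V = L + 6.4·n = (36.5, 17.7), B = L − 6.4·n = (40.2, 5.46). Then |JV| = |V − J| = 40.6.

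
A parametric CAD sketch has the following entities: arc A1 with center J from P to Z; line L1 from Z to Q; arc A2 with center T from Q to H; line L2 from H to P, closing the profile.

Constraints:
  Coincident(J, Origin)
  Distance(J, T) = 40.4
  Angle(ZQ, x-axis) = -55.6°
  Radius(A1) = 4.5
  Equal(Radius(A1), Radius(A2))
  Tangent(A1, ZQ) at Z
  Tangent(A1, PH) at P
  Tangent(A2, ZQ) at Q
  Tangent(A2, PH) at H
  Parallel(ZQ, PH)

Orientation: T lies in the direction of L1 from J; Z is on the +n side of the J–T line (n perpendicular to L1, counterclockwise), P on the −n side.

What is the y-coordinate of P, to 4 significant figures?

-2.542

The slot axis is L1's direction at -55.6°, so u = (cos -55.6°, sin -55.6°) = (0.5650, -0.8251) and n = (−sin -55.6°, cos -55.6°) = (0.8251, 0.5650). J is at the origin and T lies 40.4 along u from J, so T = 40.4·u = (22.82, -33.33). Tangency of A1 to both parallel lines with radius 4.5 puts Z and P at J ± 4.5·n: Z = (3.713, 2.542), P = (-3.713, -2.542). So P.y = -2.542.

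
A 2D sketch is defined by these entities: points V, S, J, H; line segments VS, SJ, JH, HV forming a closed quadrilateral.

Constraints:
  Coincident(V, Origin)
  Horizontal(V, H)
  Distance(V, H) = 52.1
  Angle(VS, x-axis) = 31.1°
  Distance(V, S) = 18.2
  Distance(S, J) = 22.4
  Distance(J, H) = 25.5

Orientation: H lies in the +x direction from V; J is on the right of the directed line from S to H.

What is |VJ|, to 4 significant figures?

29.68

V is at the origin; V and H share the same y with |VH| = 52.1 and H in +x, so H = (52.1, 0). VS runs at 31.1° with |VS| = 18.2, so S = (15.58, 9.401). J is determined by |SJ| = 22.4 and |JH| = 25.5 together: it lies at the intersection of circle(S, 22.4) and circle(H, 25.5). With |SH| = 37.71, the foot of the radical line on SH is 16.88 from S and the perpendicular offset is √(22.4² − 16.88²) = 14.72. Taking the right-of-SH solution: J = (28.27, -9.064).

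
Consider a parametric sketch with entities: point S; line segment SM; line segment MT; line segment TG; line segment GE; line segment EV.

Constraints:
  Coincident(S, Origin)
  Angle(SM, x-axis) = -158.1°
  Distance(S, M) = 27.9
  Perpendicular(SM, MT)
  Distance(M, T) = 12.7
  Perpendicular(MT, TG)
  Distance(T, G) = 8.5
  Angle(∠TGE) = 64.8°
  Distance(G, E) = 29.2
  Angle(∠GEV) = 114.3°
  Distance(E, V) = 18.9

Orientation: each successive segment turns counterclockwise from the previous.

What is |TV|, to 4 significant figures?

34.69

S is at the origin; SM runs at -158.1° with length 27.9, so M = (-25.89, -10.41). SM ⟂ MT, so MT runs at -68.10°; with |MT| = 12.7, T = (-21.15, -22.19). The perpendicularity gives TG at right angles to MT, so TG runs at 21.90°; with |TG| = 8.5, G = (-13.26, -19.02). ∠TGE = 64.8° gives GE at 137.1° from the x-axis; with |GE| = 29.2, E = (-34.65, 0.8576). ∠GEV = 114.3° gives EV at -157.2° from the x-axis; with |EV| = 18.9, V = (-52.08, -6.466). Then |TV| = |V − T| = 34.69.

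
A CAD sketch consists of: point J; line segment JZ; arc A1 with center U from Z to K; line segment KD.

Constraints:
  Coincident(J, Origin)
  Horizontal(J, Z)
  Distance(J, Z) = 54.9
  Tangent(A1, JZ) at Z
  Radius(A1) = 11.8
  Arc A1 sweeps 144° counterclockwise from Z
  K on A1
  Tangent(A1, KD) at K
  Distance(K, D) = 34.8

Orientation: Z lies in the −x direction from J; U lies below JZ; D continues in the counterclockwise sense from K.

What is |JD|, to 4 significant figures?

53.68

J is at the origin; J and Z share the same y with |JZ| = 54.9 and Z on the −x side, so Z = (-54.90, 0.000). The tangent condition forces UZ to be normal to JZ, so U = Z + (0, -11.8) = (-54.90, -11.80). On A1, Z sits at bearing 90° from U; a 144° counterclockwise sweep puts K at bearing 234°, so K = U + 11.8·(cos 234°, sin 234°) = (-61.84, -21.35). A1 meets KD tangentially, so UK is at right angles to KD, so KD runs along (−sin 234°, cos 234°); with |KD| = 34.8, D = (-33.68, -41.80). Then |JD| = |D − J| = 53.68.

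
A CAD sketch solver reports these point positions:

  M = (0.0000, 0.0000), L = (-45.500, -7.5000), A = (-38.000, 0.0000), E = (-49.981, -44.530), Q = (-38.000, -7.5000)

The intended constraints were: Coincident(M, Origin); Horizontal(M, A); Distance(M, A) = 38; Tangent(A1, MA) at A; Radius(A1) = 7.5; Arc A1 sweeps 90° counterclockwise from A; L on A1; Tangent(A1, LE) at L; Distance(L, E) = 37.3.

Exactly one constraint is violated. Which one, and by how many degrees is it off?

Tangent(A1, LE) at L — off by 6.90°.

M = (0.00, 0.00) ✓; M.y = 0.00, A.y = 0.00 ✓; |MA| = 38.00 ✓; ∠(QA, AM) = 90.00° ✓; |QA| = 7.500 ✓; bearing(Q→L) − bearing(Q→A) = 90.00° ✓; |QL| = 7.500 ✓; ∠(QL, LE) = 96.90° ✗; |LE| = 37.30 ✓.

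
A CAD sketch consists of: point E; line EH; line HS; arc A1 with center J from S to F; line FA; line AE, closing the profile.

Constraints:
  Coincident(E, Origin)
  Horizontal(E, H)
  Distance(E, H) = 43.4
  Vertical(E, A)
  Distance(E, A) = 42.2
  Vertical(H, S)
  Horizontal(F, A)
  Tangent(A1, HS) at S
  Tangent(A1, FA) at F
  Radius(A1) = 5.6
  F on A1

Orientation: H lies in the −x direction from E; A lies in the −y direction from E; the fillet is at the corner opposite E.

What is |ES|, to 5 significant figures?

56.773

E is at the origin; EH is horizontal with |EH| = 43.4 and H on the −x side, so H = (-43.400, 0.0000). EA is vertical with |EA| = 42.2 and A on the −y side, so A = (0.0000, -42.200). The virtual corner opposite E is at (-43.400, -42.200). A1 meets HS tangentially, so JS is at right angles to HS and the tangent condition forces JF to be normal to FA, with radius 5.6, so the center J sits 5.6 in from both sides at J = (-37.800, -36.600). That places the tangent points at S = (-43.400, -36.600) on HS and F = (-37.800, -42.200) on FA. Then |ES| = |S − E| = 56.773.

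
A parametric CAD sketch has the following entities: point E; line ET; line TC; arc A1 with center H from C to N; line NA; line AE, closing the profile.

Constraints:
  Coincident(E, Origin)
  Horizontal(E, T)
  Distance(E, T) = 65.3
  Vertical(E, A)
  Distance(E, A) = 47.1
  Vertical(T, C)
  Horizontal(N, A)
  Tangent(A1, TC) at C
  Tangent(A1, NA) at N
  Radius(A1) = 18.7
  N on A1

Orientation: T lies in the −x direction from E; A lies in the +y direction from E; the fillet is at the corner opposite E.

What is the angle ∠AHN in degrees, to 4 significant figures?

68.14°

The virtual corner opposite E is at (-65.30, 47.10). A1 meets TC tangentially, so HC is at right angles to TC and tangency of A1 to NA means the radius HN is perpendicular to NA, with radius 18.7, so the center H sits 18.7 in from both sides at H = (-46.60, 28.40). That places the tangent points at C = (-65.30, 28.40) on TC and N = (-46.60, 47.10) on NA. Then cos ∠AHN = HA·HN / (|HA||HN|), giving 68.14°.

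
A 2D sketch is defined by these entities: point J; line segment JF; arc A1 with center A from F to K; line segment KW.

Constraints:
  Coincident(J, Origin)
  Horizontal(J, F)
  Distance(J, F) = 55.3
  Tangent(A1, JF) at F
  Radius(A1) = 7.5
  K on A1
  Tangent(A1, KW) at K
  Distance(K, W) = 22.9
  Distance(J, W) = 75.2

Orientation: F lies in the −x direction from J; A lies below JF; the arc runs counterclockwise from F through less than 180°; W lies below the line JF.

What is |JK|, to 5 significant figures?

62.492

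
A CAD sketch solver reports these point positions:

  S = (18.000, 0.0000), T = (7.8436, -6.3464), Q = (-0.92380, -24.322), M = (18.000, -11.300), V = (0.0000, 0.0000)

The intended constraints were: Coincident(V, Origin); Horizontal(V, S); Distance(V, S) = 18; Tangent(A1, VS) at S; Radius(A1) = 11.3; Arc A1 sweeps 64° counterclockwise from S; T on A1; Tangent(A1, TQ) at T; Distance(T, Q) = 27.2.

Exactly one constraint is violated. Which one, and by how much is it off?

Distance(T, Q) = 27.2 — off by 7.20.

V = (0.00, 0.00) ✓; V.y = 0.00, S.y = 0.00 ✓; |VS| = 18.00 ✓; ∠(MS, SV) = 90.00° ✓; |MS| = 11.30 ✓; bearing(M→T) − bearing(M→S) = 64.00° ✓; |MT| = 11.30 ✓; ∠(MT, TQ) = 90.00° ✓; |TQ| = 20.00 ✗.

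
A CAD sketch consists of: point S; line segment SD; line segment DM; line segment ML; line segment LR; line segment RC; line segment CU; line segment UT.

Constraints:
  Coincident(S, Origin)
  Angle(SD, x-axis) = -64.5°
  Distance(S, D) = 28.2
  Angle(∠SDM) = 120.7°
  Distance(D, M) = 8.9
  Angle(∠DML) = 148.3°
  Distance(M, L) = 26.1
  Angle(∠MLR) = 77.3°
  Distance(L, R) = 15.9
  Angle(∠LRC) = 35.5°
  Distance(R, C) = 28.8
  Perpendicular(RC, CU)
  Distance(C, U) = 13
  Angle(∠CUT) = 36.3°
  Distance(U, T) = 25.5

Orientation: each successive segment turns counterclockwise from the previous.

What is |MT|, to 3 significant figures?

11.9

RC is perpendicular to CU, so CU runs at 3.70°; with |CU| = 13.0, U = (49.1, -30.2). ∠CUT = 36.3° gives UT at 147° from the x-axis; with |UT| = 25.5, T = (27.7, -16.5). Then |MT| = |T − M| = 11.9.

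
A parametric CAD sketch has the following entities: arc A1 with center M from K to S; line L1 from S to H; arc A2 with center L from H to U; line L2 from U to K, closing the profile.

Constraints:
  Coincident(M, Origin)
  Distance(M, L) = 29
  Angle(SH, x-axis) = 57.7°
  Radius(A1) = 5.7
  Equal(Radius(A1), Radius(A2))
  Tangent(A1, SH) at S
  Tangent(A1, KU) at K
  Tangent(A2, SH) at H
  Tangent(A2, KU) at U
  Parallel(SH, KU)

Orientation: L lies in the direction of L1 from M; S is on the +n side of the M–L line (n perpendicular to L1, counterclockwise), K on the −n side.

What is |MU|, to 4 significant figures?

29.55

The slot axis is L1's direction at 57.7°, so u = (cos 57.7°, sin 57.7°) = (0.5344, 0.8453) and n = (−sin 57.7°, cos 57.7°) = (-0.8453, 0.5344). M is at the origin and L lies 29.0 along u from M, so L = 29.0·u = (15.50, 24.51). Tangency of A1 to both parallel lines with radius 5.7 puts S and K at M ± 5.7·n: S = (-4.818, 3.046), K = (4.818, -3.046). Equal radii place H and U the same way about L: H = L + 5.7·n = (10.68, 27.56), U = L − 5.7·n = (20.31, 21.47). Then |MU| = |U − M| = 29.55.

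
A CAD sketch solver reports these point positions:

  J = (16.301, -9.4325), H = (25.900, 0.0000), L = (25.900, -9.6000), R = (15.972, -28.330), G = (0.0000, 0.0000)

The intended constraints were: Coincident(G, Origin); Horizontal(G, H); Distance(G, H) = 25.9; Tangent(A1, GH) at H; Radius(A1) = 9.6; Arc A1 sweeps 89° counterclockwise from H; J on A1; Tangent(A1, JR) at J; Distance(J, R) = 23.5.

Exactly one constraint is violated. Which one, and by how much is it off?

Distance(J, R) = 23.5 — off by 4.60.

G = (0.00, 0.00) ✓; G.y = 0.00, H.y = 0.00 ✓; |GH| = 25.90 ✓; ∠(LH, HG) = 90.00° ✓; |LH| = 9.600 ✓; bearing(L→J) − bearing(L→H) = 89.00° ✓; |LJ| = 9.600 ✓; ∠(LJ, JR) = 90.00° ✓; |JR| = 18.90 ✗.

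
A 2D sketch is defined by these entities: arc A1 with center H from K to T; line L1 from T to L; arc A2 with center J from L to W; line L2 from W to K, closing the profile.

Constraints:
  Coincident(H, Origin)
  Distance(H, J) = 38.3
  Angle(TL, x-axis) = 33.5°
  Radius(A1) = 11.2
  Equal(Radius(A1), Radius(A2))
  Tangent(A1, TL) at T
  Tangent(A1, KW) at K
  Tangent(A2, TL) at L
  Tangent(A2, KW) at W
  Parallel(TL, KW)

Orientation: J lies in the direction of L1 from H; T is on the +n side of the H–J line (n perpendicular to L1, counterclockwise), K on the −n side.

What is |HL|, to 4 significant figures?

39.90

The slot axis is L1's direction at 33.5°, so u = (cos 33.5°, sin 33.5°) = (0.8339, 0.5519) and n = (−sin 33.5°, cos 33.5°) = (-0.5519, 0.8339). H is at the origin and J lies 38.3 along u from H, so J = 38.3·u = (31.94, 21.14). Tangency of A1 to both parallel lines with radius 11.2 puts T and K at H ± 11.2·n: T = (-6.182, 9.340), K = (6.182, -9.340). Equal radii place L and W the same way about J: L = J + 11.2·n = (25.76, 30.48), W = J − 11.2·n = (38.12, 11.80). Then |HL| = |L − H| = 39.90.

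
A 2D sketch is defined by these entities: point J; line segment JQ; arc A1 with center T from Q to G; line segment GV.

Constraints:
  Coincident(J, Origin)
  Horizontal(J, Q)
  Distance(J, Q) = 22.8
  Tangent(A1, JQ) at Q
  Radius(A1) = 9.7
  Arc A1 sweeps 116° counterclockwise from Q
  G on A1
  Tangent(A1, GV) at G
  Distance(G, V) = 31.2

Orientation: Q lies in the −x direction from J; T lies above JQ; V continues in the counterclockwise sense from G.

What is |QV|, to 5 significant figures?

42.286

On A1, Q sits at bearing -90° from T; a 116° counterclockwise sweep puts G at bearing 26°, so G = T + 9.7·(cos 26°, sin 26°) = (-14.082, 13.952). Tangency of A1 to GV means the radius TG is perpendicular to GV, so GV runs along (−sin 26°, cos 26°); with |GV| = 31.2, V = (-27.759, 41.995). Then |QV| = |V − Q| = 42.286.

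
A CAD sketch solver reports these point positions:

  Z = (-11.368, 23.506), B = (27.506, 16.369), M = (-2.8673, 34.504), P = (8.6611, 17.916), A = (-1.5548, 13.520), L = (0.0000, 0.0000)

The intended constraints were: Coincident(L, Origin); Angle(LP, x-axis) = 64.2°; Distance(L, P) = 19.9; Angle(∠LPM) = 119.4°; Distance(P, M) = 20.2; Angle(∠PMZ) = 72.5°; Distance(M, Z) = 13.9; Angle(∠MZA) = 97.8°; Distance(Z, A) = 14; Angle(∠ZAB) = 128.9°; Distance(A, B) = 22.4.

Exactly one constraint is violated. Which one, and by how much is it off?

Distance(A, B) = 22.4 — off by 6.80.

L = (0.00, 0.00) ✓; LP at 64.20° ✓; |LP| = 19.90 ✓; ∠LPM = 119.4° ✓; |PM| = 20.20 ✓; ∠PMZ = 72.50° ✓; |MZ| = 13.90 ✓; ∠MZA = 97.80° ✓; |ZA| = 14.00 ✓; ∠ZAB = 128.9° ✓; |AB| = 29.20 ✗.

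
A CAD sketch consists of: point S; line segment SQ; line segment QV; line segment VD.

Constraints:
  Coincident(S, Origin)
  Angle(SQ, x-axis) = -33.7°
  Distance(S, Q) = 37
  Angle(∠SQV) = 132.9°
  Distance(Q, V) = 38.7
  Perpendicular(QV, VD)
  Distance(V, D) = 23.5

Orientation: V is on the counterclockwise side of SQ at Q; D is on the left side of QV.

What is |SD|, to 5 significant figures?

63.988

S is at the origin; SQ runs at -33.7° with length 37.0, so Q = 37.0·(cos -33.7°, sin -33.7°) = (30.782, -20.529). ∠SQV = 132.9°, so QV runs at -33.7° + (180° − 132.9°) = 13.400° from the x-axis; with |QV| = 38.7, V = Q + 38.7·(cos 13.400°, sin 13.400°) = (68.429, -11.561). QV ⟂ VD; with |VD| = 23.5 on the left of QV, D = V + 23.5·(-0.23175, 0.97278) = (62.983, 11.300). Then |SD| = |D − S| = 63.988.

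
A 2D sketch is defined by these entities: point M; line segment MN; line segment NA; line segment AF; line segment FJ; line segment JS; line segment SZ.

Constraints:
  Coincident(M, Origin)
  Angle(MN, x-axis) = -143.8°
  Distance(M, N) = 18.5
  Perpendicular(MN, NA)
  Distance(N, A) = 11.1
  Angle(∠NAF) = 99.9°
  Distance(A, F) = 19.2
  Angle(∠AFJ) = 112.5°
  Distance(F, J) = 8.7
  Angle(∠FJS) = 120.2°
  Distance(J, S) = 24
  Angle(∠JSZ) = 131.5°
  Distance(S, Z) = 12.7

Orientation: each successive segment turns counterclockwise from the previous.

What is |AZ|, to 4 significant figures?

28.45

M is at the origin; MN runs at -143.8° with length 18.5, so N = (-14.93, -10.93). The perpendicularity gives NA at right angles to MN, so NA runs at -53.80°; with |NA| = 11.1, A = (-8.373, -19.88). ∠NAF = 99.9° gives AF at 26.30° from the x-axis; with |AF| = 19.2, F = (8.839, -11.38). ∠AFJ = 112.5° gives FJ at 93.80° from the x-axis; with |FJ| = 8.7, J = (8.263, -2.696). ∠FJS = 120.2° gives JS at 153.6° from the x-axis; with |JS| = 24.0, S = (-13.23, 7.976). ∠JSZ = 131.5° gives SZ at -157.9° from the x-axis; with |SZ| = 12.7, Z = (-25.00, 3.198). Then |AZ| = |Z − A| = 28.45.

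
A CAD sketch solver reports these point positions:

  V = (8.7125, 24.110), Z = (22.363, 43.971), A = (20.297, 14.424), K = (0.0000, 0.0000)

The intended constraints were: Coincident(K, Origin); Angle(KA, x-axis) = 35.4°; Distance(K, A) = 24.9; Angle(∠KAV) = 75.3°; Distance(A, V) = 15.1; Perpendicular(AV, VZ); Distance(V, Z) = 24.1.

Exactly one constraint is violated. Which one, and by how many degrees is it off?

Perpendicular(AV, VZ) — off by 5.40°.

K = (0.00, 0.00) ✓; KA at 35.40° ✓; |KA| = 24.90 ✓; ∠KAV = 75.30° ✓; |AV| = 15.10 ✓; ∠(AV, VZ) = 84.60° ✗; |VZ| = 24.10 ✓.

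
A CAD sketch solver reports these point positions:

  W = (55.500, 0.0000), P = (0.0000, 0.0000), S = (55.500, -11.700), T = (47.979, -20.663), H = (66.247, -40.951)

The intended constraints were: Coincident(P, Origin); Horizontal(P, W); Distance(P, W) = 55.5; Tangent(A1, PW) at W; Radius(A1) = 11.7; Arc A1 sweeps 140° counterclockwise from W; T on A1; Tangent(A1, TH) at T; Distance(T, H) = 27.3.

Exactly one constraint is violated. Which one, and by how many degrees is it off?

Tangent(A1, TH) at T — off by 8.00°.

P = (0.00, 0.00) ✓; P.y = 0.00, W.y = 0.00 ✓; |PW| = 55.50 ✓; ∠(SW, WP) = 90.00° ✓; |SW| = 11.70 ✓; bearing(S→T) − bearing(S→W) = 140.0° ✓; |ST| = 11.70 ✓; ∠(ST, TH) = 98.00° ✗; |TH| = 27.30 ✓.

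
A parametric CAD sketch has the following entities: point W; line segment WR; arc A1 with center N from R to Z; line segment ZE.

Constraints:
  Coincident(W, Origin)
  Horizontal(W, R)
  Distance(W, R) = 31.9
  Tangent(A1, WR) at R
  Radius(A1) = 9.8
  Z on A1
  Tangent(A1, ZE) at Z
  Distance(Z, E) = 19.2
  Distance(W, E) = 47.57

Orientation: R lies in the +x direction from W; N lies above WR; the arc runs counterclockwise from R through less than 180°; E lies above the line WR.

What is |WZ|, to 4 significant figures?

43.17

W is at the origin; W and R share the same y with |WR| = 31.9 and R on the +x side, so R = (31.90, 0.000). A1 meets WR tangentially, so NR is at right angles to WR, so N = R + (0, 9.8) = (31.90, 9.800). Since NZ ⟂ ZE (tangency), |NE| = √(9.8² + 19.2²) = 21.56 regardless of where Z sits on A1. So E lies on both circle(W, 47.57) and circle(N, 21.56); the above-WR intersection is E = (36.14, 30.94). Z is the foot of the tangent from E: Z = (41.33, 12.45).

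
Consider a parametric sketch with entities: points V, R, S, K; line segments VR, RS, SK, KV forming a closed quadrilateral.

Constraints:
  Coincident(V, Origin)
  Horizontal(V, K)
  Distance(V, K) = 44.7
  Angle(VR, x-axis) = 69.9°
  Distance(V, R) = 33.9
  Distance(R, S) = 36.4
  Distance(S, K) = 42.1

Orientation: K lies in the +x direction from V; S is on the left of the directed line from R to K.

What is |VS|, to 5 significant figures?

62.762

Checks: |RS| = 36.40 ✓; |SK| = 42.10 ✓.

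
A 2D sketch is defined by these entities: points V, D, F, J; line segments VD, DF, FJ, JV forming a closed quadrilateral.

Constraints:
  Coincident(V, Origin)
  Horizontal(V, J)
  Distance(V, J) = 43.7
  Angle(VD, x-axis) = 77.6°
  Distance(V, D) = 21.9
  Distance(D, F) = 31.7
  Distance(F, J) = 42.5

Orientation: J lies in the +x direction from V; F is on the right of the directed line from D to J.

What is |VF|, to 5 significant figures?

10.520

Checks: |DF| = 31.70 ✓; |FJ| = 42.50 ✓.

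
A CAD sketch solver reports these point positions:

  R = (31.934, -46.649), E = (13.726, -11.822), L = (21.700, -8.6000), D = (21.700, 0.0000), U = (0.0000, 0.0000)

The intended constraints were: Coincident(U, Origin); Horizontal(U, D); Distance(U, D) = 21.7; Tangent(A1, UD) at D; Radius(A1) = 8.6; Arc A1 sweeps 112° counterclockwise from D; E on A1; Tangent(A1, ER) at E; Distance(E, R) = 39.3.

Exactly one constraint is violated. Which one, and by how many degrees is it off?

Tangent(A1, ER) at E — off by 5.60°.

U = (0.00, 0.00) ✓; U.y = 0.00, D.y = 0.00 ✓; |UD| = 21.70 ✓; ∠(LD, DU) = 90.00° ✓; |LD| = 8.600 ✓; bearing(L→E) − bearing(L→D) = 112.0° ✓; |LE| = 8.600 ✓; ∠(LE, ER) = 84.40° ✗; |ER| = 39.30 ✓.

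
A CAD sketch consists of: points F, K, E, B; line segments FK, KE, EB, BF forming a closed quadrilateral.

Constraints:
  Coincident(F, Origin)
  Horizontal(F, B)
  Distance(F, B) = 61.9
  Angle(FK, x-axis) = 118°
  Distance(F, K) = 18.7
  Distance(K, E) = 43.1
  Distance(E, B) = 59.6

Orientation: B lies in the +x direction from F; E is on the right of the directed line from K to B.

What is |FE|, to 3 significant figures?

24.6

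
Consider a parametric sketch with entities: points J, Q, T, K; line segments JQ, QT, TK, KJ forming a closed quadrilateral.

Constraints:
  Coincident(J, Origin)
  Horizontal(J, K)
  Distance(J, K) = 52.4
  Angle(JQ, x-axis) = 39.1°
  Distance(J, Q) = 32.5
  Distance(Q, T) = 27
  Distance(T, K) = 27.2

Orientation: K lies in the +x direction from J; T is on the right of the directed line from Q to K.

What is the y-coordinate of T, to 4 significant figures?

-6.492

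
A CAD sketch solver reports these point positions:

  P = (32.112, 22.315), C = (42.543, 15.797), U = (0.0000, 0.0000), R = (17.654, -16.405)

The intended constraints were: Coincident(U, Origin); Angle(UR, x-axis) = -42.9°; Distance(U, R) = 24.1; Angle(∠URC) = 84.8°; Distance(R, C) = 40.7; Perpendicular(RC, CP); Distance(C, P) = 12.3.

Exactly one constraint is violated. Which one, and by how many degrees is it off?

Perpendicular(RC, CP) — off by 5.70°.

U = (0.00, 0.00) ✓; UR at -42.90° ✓; |UR| = 24.10 ✓; ∠URC = 84.80° ✓; |RC| = 40.70 ✓; ∠(RC, CP) = 95.70° ✗; |CP| = 12.30 ✓.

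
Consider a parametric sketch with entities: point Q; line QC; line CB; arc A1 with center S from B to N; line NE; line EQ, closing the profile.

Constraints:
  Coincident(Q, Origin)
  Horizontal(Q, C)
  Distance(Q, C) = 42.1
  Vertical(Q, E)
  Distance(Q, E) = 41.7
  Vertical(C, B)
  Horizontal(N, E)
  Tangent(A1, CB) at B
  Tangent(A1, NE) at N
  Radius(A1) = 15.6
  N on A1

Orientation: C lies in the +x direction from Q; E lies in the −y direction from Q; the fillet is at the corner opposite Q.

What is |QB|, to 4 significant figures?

49.53

Q is at the origin; Q and C share the same y with |QC| = 42.1 and C on the +x side, so C = (42.10, 0.000). Q and E share the same x with |QE| = 41.7 and E on the −y side, so E = (0.000, -41.70). The virtual corner opposite Q is at (42.10, -41.70). The tangent condition forces SB to be normal to CB and since A1 is tangent to NE there, SN ⟂ NE, with radius 15.6, so the center S sits 15.6 in from both sides at S = (26.50, -26.10). That places the tangent points at B = (42.10, -26.10) on CB and N = (26.50, -41.70) on NE. Then |QB| = |B − Q| = 49.53.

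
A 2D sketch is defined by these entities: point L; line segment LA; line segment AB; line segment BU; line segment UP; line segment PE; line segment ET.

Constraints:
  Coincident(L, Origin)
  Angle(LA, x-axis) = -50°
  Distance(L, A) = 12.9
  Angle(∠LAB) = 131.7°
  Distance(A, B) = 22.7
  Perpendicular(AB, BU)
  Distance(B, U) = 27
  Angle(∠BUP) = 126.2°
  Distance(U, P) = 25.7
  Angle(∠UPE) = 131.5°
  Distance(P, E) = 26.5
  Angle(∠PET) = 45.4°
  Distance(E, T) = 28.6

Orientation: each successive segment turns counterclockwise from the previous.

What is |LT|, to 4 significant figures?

14.19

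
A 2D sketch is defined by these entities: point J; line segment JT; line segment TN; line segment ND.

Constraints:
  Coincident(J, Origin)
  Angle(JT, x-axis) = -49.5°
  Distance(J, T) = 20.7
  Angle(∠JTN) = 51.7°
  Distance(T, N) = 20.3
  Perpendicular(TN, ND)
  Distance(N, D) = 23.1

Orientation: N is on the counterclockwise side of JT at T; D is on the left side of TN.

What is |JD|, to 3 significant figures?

10.1

∠JTN = 51.7°, so TN runs at -49.5° + (180° − 51.7°) = 78.8° from the x-axis; with |TN| = 20.3, N = T + 20.3·(cos 78.8°, sin 78.8°) = (17.4, 4.17). TN is perpendicular to ND; with |ND| = 23.1 on the left of TN, D = N + 23.1·(-0.981, 0.194) = (-5.27, 8.66). Then |JD| = |D − J| = 10.1.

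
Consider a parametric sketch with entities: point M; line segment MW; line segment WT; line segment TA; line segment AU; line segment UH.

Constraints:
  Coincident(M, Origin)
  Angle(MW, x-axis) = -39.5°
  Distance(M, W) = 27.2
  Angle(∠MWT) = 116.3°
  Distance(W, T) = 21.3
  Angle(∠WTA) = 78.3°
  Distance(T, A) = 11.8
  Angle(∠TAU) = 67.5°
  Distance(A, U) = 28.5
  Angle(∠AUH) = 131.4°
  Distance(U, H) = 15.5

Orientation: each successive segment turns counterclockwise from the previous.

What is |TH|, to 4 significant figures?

34.24

M is at the origin; MW runs at -39.5° with length 27.2, so W = (20.99, -17.30). ∠MWT = 116.3° gives WT at 24.20° from the x-axis; with |WT| = 21.3, T = (40.42, -8.570). ∠WTA = 78.3° gives TA at 125.9° from the x-axis; with |TA| = 11.8, A = (33.50, 0.9885). ∠TAU = 67.5° gives AU at -121.6° from the x-axis; with |AU| = 28.5, U = (18.56, -23.29). ∠AUH = 131.4° gives UH at -73.00° from the x-axis; with |UH| = 15.5, H = (23.10, -38.11). Then |TH| = |H − T| = 34.24.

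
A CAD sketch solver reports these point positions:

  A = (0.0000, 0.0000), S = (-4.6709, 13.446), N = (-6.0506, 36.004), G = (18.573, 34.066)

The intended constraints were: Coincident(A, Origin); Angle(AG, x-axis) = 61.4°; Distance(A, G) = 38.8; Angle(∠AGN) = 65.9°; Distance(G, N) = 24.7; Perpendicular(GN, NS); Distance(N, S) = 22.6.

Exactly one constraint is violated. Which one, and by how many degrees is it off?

Perpendicular(GN, NS) — off by 8.00°.

A = (0.00, 0.00) ✓; AG at 61.40° ✓; |AG| = 38.80 ✓; ∠AGN = 65.90° ✓; |GN| = 24.70 ✓; ∠(GN, NS) = 98.00° ✗; |NS| = 22.60 ✓.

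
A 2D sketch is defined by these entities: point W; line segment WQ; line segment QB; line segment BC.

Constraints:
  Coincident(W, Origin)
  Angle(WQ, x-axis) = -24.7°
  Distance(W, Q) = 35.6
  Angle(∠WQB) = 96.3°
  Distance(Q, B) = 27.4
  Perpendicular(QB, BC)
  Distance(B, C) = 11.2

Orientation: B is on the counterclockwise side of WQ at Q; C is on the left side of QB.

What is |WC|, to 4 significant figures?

39.56

W is at the origin; WQ runs at -24.7° with length 35.6, so Q = 35.6·(cos -24.7°, sin -24.7°) = (32.34, -14.88). ∠WQB = 96.3°, so QB runs at -24.7° + (180° − 96.3°) = 59.00° from the x-axis; with |QB| = 27.4, B = Q + 27.4·(cos 59.00°, sin 59.00°) = (46.45, 8.610). QB ⟂ BC; with |BC| = 11.2 on the left of QB, C = B + 11.2·(-0.8572, 0.5150) = (36.85, 14.38). Then |WC| = |C − W| = 39.56.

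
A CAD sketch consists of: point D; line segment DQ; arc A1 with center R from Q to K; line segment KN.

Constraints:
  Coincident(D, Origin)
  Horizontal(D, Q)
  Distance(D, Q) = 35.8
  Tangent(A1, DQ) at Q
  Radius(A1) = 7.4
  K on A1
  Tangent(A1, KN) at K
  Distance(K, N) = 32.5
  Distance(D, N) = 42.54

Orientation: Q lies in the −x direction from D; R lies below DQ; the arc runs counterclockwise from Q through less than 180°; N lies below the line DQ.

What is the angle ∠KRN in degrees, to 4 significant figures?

77.17°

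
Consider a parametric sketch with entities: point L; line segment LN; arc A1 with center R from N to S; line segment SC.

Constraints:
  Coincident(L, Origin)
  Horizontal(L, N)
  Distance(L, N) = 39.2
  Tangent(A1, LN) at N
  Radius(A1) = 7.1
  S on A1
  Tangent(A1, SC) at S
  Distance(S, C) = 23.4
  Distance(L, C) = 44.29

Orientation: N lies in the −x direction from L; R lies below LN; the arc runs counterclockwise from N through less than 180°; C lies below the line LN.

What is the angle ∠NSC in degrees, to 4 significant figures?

118.1°

Checks: L = (0.00, 0.00) ✓; |RS| = 7.100 ✓; ∠(RS, SC) = 90.00° ✓; |SC| = 23.40 ✓; |LC| = 44.29 ✓.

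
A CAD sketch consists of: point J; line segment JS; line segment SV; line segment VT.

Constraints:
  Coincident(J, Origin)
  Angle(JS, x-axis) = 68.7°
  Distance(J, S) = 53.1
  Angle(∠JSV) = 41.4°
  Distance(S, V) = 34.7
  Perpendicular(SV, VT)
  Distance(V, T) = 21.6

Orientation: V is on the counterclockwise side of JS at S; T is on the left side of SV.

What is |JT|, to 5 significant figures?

14.457

J is at the origin; JS runs at 68.7° with length 53.1, so S = 53.1·(cos 68.7°, sin 68.7°) = (19.289, 49.473). ∠JSV = 41.4°, so SV runs at 68.7° + (180° − 41.4°) = 207.30° from the x-axis; with |SV| = 34.7, V = S + 34.7·(cos 207.30°, sin 207.30°) = (-11.546, 33.558). SV ⟂ VT; with |VT| = 21.6 on the left of SV, T = V + 21.6·(0.45865, -0.88862) = (-1.6395, 14.364). Then |JT| = |T − J| = 14.457.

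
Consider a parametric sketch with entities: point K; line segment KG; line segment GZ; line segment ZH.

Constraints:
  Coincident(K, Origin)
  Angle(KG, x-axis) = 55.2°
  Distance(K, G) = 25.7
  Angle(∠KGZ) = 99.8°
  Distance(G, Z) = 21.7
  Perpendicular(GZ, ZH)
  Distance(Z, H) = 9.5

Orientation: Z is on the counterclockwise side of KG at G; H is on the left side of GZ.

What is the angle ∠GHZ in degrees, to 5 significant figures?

66.357°

K is at the origin; KG runs at 55.2° with length 25.7, so G = 25.7·(cos 55.2°, sin 55.2°) = (14.667, 21.104). ∠KGZ = 99.8°, so GZ runs at 55.2° + (180° − 99.8°) = 135.40° from the x-axis; with |GZ| = 21.7, Z = G + 21.7·(cos 135.40°, sin 135.40°) = (-0.78363, 36.340). GZ ⟂ ZH; with |ZH| = 9.5 on the left of GZ, H = Z + 9.5·(-0.70215, -0.71203) = (-7.4541, 29.576). Then cos ∠GHZ = HG·HZ / (|HG||HZ|), giving 66.357°.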